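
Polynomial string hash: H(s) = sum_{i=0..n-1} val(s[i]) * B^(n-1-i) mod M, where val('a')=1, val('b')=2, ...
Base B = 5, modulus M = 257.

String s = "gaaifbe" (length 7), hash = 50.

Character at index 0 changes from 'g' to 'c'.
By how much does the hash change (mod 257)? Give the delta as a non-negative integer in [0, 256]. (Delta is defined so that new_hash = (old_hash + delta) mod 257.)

Answer: 208

Derivation:
Delta formula: (val(new) - val(old)) * B^(n-1-k) mod M
  val('c') - val('g') = 3 - 7 = -4
  B^(n-1-k) = 5^6 mod 257 = 205
  Delta = -4 * 205 mod 257 = 208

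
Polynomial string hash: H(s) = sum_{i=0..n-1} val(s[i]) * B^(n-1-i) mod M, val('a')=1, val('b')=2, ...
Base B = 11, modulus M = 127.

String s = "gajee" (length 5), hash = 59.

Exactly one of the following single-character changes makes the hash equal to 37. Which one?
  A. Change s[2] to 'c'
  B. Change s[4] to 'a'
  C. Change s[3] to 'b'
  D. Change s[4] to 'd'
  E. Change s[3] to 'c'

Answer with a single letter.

Option A: s[2]='j'->'c', delta=(3-10)*11^2 mod 127 = 42, hash=59+42 mod 127 = 101
Option B: s[4]='e'->'a', delta=(1-5)*11^0 mod 127 = 123, hash=59+123 mod 127 = 55
Option C: s[3]='e'->'b', delta=(2-5)*11^1 mod 127 = 94, hash=59+94 mod 127 = 26
Option D: s[4]='e'->'d', delta=(4-5)*11^0 mod 127 = 126, hash=59+126 mod 127 = 58
Option E: s[3]='e'->'c', delta=(3-5)*11^1 mod 127 = 105, hash=59+105 mod 127 = 37 <-- target

Answer: E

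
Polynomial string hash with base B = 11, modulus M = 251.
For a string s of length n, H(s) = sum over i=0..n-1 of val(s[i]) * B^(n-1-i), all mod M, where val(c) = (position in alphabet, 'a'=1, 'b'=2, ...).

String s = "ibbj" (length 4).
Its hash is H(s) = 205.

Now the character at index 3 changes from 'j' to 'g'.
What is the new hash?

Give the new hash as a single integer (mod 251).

Answer: 202

Derivation:
val('j') = 10, val('g') = 7
Position k = 3, exponent = n-1-k = 0
B^0 mod M = 11^0 mod 251 = 1
Delta = (7 - 10) * 1 mod 251 = 248
New hash = (205 + 248) mod 251 = 202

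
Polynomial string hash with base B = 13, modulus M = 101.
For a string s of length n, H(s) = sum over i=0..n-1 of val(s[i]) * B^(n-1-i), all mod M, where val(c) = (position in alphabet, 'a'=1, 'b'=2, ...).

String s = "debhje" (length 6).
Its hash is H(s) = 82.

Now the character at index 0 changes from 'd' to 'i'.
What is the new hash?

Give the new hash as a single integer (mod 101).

Answer: 66

Derivation:
val('d') = 4, val('i') = 9
Position k = 0, exponent = n-1-k = 5
B^5 mod M = 13^5 mod 101 = 17
Delta = (9 - 4) * 17 mod 101 = 85
New hash = (82 + 85) mod 101 = 66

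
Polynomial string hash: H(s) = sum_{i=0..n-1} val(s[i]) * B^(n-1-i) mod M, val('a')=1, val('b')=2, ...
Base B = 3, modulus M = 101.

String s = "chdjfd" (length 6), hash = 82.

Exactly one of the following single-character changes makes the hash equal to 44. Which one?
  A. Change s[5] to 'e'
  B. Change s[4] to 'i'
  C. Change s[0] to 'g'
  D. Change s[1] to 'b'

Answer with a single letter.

Answer: C

Derivation:
Option A: s[5]='d'->'e', delta=(5-4)*3^0 mod 101 = 1, hash=82+1 mod 101 = 83
Option B: s[4]='f'->'i', delta=(9-6)*3^1 mod 101 = 9, hash=82+9 mod 101 = 91
Option C: s[0]='c'->'g', delta=(7-3)*3^5 mod 101 = 63, hash=82+63 mod 101 = 44 <-- target
Option D: s[1]='h'->'b', delta=(2-8)*3^4 mod 101 = 19, hash=82+19 mod 101 = 0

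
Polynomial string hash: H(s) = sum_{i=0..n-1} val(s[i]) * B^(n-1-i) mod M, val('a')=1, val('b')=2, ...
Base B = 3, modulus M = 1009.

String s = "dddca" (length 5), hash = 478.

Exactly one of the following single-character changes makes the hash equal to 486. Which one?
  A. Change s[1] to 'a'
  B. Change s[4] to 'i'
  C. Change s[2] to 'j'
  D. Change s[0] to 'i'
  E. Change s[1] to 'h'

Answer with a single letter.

Answer: B

Derivation:
Option A: s[1]='d'->'a', delta=(1-4)*3^3 mod 1009 = 928, hash=478+928 mod 1009 = 397
Option B: s[4]='a'->'i', delta=(9-1)*3^0 mod 1009 = 8, hash=478+8 mod 1009 = 486 <-- target
Option C: s[2]='d'->'j', delta=(10-4)*3^2 mod 1009 = 54, hash=478+54 mod 1009 = 532
Option D: s[0]='d'->'i', delta=(9-4)*3^4 mod 1009 = 405, hash=478+405 mod 1009 = 883
Option E: s[1]='d'->'h', delta=(8-4)*3^3 mod 1009 = 108, hash=478+108 mod 1009 = 586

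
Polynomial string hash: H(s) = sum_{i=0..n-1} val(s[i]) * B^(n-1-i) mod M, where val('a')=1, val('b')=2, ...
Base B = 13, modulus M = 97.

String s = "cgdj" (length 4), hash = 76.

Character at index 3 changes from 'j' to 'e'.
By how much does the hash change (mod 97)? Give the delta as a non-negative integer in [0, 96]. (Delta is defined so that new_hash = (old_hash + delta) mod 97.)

Delta formula: (val(new) - val(old)) * B^(n-1-k) mod M
  val('e') - val('j') = 5 - 10 = -5
  B^(n-1-k) = 13^0 mod 97 = 1
  Delta = -5 * 1 mod 97 = 92

Answer: 92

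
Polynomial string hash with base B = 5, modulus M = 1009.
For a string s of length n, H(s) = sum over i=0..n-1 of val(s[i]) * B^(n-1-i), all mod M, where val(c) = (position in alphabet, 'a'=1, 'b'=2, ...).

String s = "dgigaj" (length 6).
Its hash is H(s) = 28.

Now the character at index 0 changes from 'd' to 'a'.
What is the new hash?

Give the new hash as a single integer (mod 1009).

val('d') = 4, val('a') = 1
Position k = 0, exponent = n-1-k = 5
B^5 mod M = 5^5 mod 1009 = 98
Delta = (1 - 4) * 98 mod 1009 = 715
New hash = (28 + 715) mod 1009 = 743

Answer: 743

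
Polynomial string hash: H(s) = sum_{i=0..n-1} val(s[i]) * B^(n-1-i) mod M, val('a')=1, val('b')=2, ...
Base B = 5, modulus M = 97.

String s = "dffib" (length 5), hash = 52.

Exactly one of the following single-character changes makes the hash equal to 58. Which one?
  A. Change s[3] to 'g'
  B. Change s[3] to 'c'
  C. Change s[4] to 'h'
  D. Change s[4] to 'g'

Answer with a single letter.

Answer: C

Derivation:
Option A: s[3]='i'->'g', delta=(7-9)*5^1 mod 97 = 87, hash=52+87 mod 97 = 42
Option B: s[3]='i'->'c', delta=(3-9)*5^1 mod 97 = 67, hash=52+67 mod 97 = 22
Option C: s[4]='b'->'h', delta=(8-2)*5^0 mod 97 = 6, hash=52+6 mod 97 = 58 <-- target
Option D: s[4]='b'->'g', delta=(7-2)*5^0 mod 97 = 5, hash=52+5 mod 97 = 57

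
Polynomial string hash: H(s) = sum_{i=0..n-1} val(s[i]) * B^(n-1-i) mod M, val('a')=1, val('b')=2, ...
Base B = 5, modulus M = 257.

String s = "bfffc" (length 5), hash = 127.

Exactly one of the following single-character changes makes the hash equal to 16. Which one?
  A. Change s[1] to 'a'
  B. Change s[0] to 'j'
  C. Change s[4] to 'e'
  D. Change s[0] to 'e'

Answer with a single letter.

Answer: A

Derivation:
Option A: s[1]='f'->'a', delta=(1-6)*5^3 mod 257 = 146, hash=127+146 mod 257 = 16 <-- target
Option B: s[0]='b'->'j', delta=(10-2)*5^4 mod 257 = 117, hash=127+117 mod 257 = 244
Option C: s[4]='c'->'e', delta=(5-3)*5^0 mod 257 = 2, hash=127+2 mod 257 = 129
Option D: s[0]='b'->'e', delta=(5-2)*5^4 mod 257 = 76, hash=127+76 mod 257 = 203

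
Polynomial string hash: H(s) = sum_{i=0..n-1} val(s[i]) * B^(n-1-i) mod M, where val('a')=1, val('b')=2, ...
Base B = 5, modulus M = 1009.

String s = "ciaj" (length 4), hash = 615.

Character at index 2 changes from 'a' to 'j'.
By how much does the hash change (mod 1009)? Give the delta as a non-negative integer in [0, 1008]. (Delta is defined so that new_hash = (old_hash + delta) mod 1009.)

Delta formula: (val(new) - val(old)) * B^(n-1-k) mod M
  val('j') - val('a') = 10 - 1 = 9
  B^(n-1-k) = 5^1 mod 1009 = 5
  Delta = 9 * 5 mod 1009 = 45

Answer: 45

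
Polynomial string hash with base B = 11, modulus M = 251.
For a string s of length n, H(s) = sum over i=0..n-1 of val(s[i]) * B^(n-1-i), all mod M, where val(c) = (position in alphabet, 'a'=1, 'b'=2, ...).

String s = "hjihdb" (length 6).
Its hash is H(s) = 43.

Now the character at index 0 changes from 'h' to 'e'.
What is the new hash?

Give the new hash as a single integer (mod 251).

Answer: 65

Derivation:
val('h') = 8, val('e') = 5
Position k = 0, exponent = n-1-k = 5
B^5 mod M = 11^5 mod 251 = 160
Delta = (5 - 8) * 160 mod 251 = 22
New hash = (43 + 22) mod 251 = 65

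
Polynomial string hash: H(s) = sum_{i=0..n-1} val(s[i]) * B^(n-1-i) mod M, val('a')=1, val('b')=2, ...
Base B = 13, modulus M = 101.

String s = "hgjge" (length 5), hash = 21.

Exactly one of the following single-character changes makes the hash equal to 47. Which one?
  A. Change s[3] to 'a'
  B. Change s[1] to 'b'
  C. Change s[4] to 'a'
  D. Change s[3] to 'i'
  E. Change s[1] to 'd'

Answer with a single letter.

Option A: s[3]='g'->'a', delta=(1-7)*13^1 mod 101 = 23, hash=21+23 mod 101 = 44
Option B: s[1]='g'->'b', delta=(2-7)*13^3 mod 101 = 24, hash=21+24 mod 101 = 45
Option C: s[4]='e'->'a', delta=(1-5)*13^0 mod 101 = 97, hash=21+97 mod 101 = 17
Option D: s[3]='g'->'i', delta=(9-7)*13^1 mod 101 = 26, hash=21+26 mod 101 = 47 <-- target
Option E: s[1]='g'->'d', delta=(4-7)*13^3 mod 101 = 75, hash=21+75 mod 101 = 96

Answer: D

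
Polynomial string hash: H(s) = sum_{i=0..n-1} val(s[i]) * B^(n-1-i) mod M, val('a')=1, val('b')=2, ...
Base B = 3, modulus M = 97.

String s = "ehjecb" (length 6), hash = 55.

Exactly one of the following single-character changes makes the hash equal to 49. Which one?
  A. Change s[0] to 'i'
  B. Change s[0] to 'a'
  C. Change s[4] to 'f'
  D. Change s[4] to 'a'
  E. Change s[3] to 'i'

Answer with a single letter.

Answer: D

Derivation:
Option A: s[0]='e'->'i', delta=(9-5)*3^5 mod 97 = 2, hash=55+2 mod 97 = 57
Option B: s[0]='e'->'a', delta=(1-5)*3^5 mod 97 = 95, hash=55+95 mod 97 = 53
Option C: s[4]='c'->'f', delta=(6-3)*3^1 mod 97 = 9, hash=55+9 mod 97 = 64
Option D: s[4]='c'->'a', delta=(1-3)*3^1 mod 97 = 91, hash=55+91 mod 97 = 49 <-- target
Option E: s[3]='e'->'i', delta=(9-5)*3^2 mod 97 = 36, hash=55+36 mod 97 = 91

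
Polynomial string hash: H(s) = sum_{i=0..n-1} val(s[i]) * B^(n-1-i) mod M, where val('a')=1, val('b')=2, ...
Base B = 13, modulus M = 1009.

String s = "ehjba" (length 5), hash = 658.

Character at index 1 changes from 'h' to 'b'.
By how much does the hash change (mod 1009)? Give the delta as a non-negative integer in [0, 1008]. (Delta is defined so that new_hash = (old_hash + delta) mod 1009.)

Delta formula: (val(new) - val(old)) * B^(n-1-k) mod M
  val('b') - val('h') = 2 - 8 = -6
  B^(n-1-k) = 13^3 mod 1009 = 179
  Delta = -6 * 179 mod 1009 = 944

Answer: 944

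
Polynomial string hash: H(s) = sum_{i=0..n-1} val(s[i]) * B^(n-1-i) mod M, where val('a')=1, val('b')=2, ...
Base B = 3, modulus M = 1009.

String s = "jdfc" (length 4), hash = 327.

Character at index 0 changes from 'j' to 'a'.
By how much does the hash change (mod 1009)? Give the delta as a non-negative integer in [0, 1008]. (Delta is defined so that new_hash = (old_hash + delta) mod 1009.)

Delta formula: (val(new) - val(old)) * B^(n-1-k) mod M
  val('a') - val('j') = 1 - 10 = -9
  B^(n-1-k) = 3^3 mod 1009 = 27
  Delta = -9 * 27 mod 1009 = 766

Answer: 766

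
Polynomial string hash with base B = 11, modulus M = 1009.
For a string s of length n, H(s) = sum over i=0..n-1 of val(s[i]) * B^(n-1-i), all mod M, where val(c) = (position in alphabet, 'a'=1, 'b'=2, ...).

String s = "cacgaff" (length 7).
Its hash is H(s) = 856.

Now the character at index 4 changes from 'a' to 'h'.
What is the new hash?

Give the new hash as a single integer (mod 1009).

Answer: 694

Derivation:
val('a') = 1, val('h') = 8
Position k = 4, exponent = n-1-k = 2
B^2 mod M = 11^2 mod 1009 = 121
Delta = (8 - 1) * 121 mod 1009 = 847
New hash = (856 + 847) mod 1009 = 694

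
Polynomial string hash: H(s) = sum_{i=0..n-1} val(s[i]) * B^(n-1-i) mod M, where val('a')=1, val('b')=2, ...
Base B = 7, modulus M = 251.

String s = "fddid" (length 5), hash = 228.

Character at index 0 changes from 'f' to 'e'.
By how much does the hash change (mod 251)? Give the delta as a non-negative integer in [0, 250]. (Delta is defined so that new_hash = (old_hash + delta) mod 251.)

Delta formula: (val(new) - val(old)) * B^(n-1-k) mod M
  val('e') - val('f') = 5 - 6 = -1
  B^(n-1-k) = 7^4 mod 251 = 142
  Delta = -1 * 142 mod 251 = 109

Answer: 109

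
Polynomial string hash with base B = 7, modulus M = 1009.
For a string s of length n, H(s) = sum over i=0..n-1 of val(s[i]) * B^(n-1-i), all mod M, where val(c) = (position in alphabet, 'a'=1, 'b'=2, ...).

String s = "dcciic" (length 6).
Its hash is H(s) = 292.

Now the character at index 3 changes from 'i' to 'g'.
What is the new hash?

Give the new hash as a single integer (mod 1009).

val('i') = 9, val('g') = 7
Position k = 3, exponent = n-1-k = 2
B^2 mod M = 7^2 mod 1009 = 49
Delta = (7 - 9) * 49 mod 1009 = 911
New hash = (292 + 911) mod 1009 = 194

Answer: 194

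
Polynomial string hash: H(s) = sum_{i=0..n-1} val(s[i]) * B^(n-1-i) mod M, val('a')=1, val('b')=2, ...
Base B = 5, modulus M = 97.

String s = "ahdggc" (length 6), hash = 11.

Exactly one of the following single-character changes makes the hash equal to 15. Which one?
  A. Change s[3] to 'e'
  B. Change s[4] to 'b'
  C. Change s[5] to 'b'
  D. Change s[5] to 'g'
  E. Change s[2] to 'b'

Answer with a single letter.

Answer: D

Derivation:
Option A: s[3]='g'->'e', delta=(5-7)*5^2 mod 97 = 47, hash=11+47 mod 97 = 58
Option B: s[4]='g'->'b', delta=(2-7)*5^1 mod 97 = 72, hash=11+72 mod 97 = 83
Option C: s[5]='c'->'b', delta=(2-3)*5^0 mod 97 = 96, hash=11+96 mod 97 = 10
Option D: s[5]='c'->'g', delta=(7-3)*5^0 mod 97 = 4, hash=11+4 mod 97 = 15 <-- target
Option E: s[2]='d'->'b', delta=(2-4)*5^3 mod 97 = 41, hash=11+41 mod 97 = 52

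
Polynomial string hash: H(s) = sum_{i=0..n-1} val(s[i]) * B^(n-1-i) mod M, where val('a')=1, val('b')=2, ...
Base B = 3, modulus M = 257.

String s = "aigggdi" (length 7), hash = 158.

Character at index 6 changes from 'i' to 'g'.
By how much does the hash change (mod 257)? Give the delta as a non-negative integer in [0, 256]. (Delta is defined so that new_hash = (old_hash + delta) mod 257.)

Delta formula: (val(new) - val(old)) * B^(n-1-k) mod M
  val('g') - val('i') = 7 - 9 = -2
  B^(n-1-k) = 3^0 mod 257 = 1
  Delta = -2 * 1 mod 257 = 255

Answer: 255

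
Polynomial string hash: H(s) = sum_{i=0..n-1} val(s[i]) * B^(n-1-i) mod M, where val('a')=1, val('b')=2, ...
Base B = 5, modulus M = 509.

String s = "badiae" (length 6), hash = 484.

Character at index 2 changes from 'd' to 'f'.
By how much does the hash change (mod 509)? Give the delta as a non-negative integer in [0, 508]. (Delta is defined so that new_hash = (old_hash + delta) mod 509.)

Delta formula: (val(new) - val(old)) * B^(n-1-k) mod M
  val('f') - val('d') = 6 - 4 = 2
  B^(n-1-k) = 5^3 mod 509 = 125
  Delta = 2 * 125 mod 509 = 250

Answer: 250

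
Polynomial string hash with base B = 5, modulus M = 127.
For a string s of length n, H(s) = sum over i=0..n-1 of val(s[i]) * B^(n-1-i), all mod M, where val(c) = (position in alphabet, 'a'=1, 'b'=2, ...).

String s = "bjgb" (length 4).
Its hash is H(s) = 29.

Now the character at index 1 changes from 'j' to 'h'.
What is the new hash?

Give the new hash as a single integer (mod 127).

val('j') = 10, val('h') = 8
Position k = 1, exponent = n-1-k = 2
B^2 mod M = 5^2 mod 127 = 25
Delta = (8 - 10) * 25 mod 127 = 77
New hash = (29 + 77) mod 127 = 106

Answer: 106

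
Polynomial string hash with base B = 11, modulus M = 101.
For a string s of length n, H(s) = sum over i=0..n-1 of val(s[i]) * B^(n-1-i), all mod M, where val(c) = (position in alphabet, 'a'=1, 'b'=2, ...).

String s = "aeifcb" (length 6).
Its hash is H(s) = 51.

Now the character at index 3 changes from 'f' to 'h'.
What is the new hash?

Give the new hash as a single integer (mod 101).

Answer: 91

Derivation:
val('f') = 6, val('h') = 8
Position k = 3, exponent = n-1-k = 2
B^2 mod M = 11^2 mod 101 = 20
Delta = (8 - 6) * 20 mod 101 = 40
New hash = (51 + 40) mod 101 = 91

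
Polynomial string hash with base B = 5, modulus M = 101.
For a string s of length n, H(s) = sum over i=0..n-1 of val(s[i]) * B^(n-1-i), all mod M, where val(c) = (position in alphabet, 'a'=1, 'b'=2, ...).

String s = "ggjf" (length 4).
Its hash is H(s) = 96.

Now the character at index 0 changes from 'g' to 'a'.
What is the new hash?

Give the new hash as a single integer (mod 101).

val('g') = 7, val('a') = 1
Position k = 0, exponent = n-1-k = 3
B^3 mod M = 5^3 mod 101 = 24
Delta = (1 - 7) * 24 mod 101 = 58
New hash = (96 + 58) mod 101 = 53

Answer: 53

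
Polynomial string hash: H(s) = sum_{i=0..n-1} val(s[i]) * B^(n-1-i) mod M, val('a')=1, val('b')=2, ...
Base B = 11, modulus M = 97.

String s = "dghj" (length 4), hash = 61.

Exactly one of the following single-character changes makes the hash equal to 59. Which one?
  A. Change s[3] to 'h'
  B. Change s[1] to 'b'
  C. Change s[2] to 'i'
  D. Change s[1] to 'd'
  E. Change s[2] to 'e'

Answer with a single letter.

Option A: s[3]='j'->'h', delta=(8-10)*11^0 mod 97 = 95, hash=61+95 mod 97 = 59 <-- target
Option B: s[1]='g'->'b', delta=(2-7)*11^2 mod 97 = 74, hash=61+74 mod 97 = 38
Option C: s[2]='h'->'i', delta=(9-8)*11^1 mod 97 = 11, hash=61+11 mod 97 = 72
Option D: s[1]='g'->'d', delta=(4-7)*11^2 mod 97 = 25, hash=61+25 mod 97 = 86
Option E: s[2]='h'->'e', delta=(5-8)*11^1 mod 97 = 64, hash=61+64 mod 97 = 28

Answer: A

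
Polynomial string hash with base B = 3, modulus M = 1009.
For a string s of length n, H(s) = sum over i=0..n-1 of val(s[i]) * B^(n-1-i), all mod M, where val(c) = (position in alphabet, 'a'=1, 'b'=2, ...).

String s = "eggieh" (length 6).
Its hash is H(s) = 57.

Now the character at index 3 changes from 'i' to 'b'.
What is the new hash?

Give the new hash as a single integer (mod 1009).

val('i') = 9, val('b') = 2
Position k = 3, exponent = n-1-k = 2
B^2 mod M = 3^2 mod 1009 = 9
Delta = (2 - 9) * 9 mod 1009 = 946
New hash = (57 + 946) mod 1009 = 1003

Answer: 1003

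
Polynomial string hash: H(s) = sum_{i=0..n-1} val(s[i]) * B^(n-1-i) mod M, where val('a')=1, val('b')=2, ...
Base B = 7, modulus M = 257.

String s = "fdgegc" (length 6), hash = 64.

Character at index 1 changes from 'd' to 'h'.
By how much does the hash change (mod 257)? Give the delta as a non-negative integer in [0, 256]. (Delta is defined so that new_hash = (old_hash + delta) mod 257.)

Answer: 95

Derivation:
Delta formula: (val(new) - val(old)) * B^(n-1-k) mod M
  val('h') - val('d') = 8 - 4 = 4
  B^(n-1-k) = 7^4 mod 257 = 88
  Delta = 4 * 88 mod 257 = 95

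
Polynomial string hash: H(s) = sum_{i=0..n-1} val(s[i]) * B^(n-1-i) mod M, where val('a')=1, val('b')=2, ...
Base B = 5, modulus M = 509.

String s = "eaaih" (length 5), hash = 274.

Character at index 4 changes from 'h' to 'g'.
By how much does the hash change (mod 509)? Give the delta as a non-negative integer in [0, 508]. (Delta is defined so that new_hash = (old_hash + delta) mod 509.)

Answer: 508

Derivation:
Delta formula: (val(new) - val(old)) * B^(n-1-k) mod M
  val('g') - val('h') = 7 - 8 = -1
  B^(n-1-k) = 5^0 mod 509 = 1
  Delta = -1 * 1 mod 509 = 508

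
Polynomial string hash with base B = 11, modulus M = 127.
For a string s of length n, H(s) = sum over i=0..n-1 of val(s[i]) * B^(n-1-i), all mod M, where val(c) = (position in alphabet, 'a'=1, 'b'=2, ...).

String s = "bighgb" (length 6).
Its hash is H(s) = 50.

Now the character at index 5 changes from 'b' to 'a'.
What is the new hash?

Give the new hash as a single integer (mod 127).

val('b') = 2, val('a') = 1
Position k = 5, exponent = n-1-k = 0
B^0 mod M = 11^0 mod 127 = 1
Delta = (1 - 2) * 1 mod 127 = 126
New hash = (50 + 126) mod 127 = 49

Answer: 49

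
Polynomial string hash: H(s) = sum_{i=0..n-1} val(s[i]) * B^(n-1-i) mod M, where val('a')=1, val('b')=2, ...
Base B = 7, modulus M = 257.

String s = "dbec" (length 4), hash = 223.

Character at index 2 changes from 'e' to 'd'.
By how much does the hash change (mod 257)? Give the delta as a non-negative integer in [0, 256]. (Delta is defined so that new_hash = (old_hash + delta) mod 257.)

Delta formula: (val(new) - val(old)) * B^(n-1-k) mod M
  val('d') - val('e') = 4 - 5 = -1
  B^(n-1-k) = 7^1 mod 257 = 7
  Delta = -1 * 7 mod 257 = 250

Answer: 250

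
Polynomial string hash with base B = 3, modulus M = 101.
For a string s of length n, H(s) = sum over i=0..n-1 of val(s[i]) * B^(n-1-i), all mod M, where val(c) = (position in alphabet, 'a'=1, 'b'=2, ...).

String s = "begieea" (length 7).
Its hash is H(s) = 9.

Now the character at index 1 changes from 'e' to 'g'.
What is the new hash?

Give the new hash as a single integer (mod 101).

val('e') = 5, val('g') = 7
Position k = 1, exponent = n-1-k = 5
B^5 mod M = 3^5 mod 101 = 41
Delta = (7 - 5) * 41 mod 101 = 82
New hash = (9 + 82) mod 101 = 91

Answer: 91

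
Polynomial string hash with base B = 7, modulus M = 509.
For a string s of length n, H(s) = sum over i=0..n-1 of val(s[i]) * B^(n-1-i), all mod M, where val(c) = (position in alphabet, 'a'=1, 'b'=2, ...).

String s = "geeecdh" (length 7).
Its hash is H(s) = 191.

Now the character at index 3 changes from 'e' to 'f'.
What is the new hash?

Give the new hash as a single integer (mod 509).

Answer: 25

Derivation:
val('e') = 5, val('f') = 6
Position k = 3, exponent = n-1-k = 3
B^3 mod M = 7^3 mod 509 = 343
Delta = (6 - 5) * 343 mod 509 = 343
New hash = (191 + 343) mod 509 = 25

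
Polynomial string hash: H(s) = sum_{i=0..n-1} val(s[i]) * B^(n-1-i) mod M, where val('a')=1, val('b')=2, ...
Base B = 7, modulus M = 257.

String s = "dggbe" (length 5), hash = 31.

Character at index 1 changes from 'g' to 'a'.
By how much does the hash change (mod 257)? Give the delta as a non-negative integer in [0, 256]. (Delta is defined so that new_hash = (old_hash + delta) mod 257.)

Delta formula: (val(new) - val(old)) * B^(n-1-k) mod M
  val('a') - val('g') = 1 - 7 = -6
  B^(n-1-k) = 7^3 mod 257 = 86
  Delta = -6 * 86 mod 257 = 255

Answer: 255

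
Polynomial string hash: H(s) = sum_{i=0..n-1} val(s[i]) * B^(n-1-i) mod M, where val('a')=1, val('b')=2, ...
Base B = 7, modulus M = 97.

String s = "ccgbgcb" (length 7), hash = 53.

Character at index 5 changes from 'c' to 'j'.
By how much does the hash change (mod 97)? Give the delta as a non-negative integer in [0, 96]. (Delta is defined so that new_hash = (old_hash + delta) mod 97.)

Delta formula: (val(new) - val(old)) * B^(n-1-k) mod M
  val('j') - val('c') = 10 - 3 = 7
  B^(n-1-k) = 7^1 mod 97 = 7
  Delta = 7 * 7 mod 97 = 49

Answer: 49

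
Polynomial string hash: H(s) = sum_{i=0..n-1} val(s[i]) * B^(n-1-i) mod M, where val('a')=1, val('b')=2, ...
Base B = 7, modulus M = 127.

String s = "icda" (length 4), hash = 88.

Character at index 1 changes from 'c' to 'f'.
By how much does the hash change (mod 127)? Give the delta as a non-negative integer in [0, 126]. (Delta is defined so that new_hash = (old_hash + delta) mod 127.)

Delta formula: (val(new) - val(old)) * B^(n-1-k) mod M
  val('f') - val('c') = 6 - 3 = 3
  B^(n-1-k) = 7^2 mod 127 = 49
  Delta = 3 * 49 mod 127 = 20

Answer: 20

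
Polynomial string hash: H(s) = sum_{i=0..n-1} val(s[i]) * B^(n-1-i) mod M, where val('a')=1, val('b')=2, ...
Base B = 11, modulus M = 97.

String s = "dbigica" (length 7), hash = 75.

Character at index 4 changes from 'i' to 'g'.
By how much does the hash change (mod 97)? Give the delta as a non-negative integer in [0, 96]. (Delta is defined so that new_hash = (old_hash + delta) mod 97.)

Delta formula: (val(new) - val(old)) * B^(n-1-k) mod M
  val('g') - val('i') = 7 - 9 = -2
  B^(n-1-k) = 11^2 mod 97 = 24
  Delta = -2 * 24 mod 97 = 49

Answer: 49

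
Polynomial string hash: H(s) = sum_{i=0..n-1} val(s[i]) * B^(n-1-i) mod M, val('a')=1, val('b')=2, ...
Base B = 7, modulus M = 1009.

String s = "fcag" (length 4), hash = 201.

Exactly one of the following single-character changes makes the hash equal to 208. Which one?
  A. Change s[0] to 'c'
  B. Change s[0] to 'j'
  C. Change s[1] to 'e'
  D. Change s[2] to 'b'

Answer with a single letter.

Answer: D

Derivation:
Option A: s[0]='f'->'c', delta=(3-6)*7^3 mod 1009 = 989, hash=201+989 mod 1009 = 181
Option B: s[0]='f'->'j', delta=(10-6)*7^3 mod 1009 = 363, hash=201+363 mod 1009 = 564
Option C: s[1]='c'->'e', delta=(5-3)*7^2 mod 1009 = 98, hash=201+98 mod 1009 = 299
Option D: s[2]='a'->'b', delta=(2-1)*7^1 mod 1009 = 7, hash=201+7 mod 1009 = 208 <-- target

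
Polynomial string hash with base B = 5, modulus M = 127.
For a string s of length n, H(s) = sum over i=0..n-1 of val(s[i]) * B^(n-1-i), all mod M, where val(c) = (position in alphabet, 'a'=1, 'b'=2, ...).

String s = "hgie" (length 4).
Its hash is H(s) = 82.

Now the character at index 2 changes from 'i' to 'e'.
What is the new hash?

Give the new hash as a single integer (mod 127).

Answer: 62

Derivation:
val('i') = 9, val('e') = 5
Position k = 2, exponent = n-1-k = 1
B^1 mod M = 5^1 mod 127 = 5
Delta = (5 - 9) * 5 mod 127 = 107
New hash = (82 + 107) mod 127 = 62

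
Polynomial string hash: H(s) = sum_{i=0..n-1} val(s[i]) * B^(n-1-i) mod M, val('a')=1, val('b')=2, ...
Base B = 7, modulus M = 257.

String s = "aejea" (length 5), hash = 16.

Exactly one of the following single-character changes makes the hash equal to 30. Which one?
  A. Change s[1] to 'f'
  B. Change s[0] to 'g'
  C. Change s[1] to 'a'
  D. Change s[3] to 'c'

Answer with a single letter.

Answer: B

Derivation:
Option A: s[1]='e'->'f', delta=(6-5)*7^3 mod 257 = 86, hash=16+86 mod 257 = 102
Option B: s[0]='a'->'g', delta=(7-1)*7^4 mod 257 = 14, hash=16+14 mod 257 = 30 <-- target
Option C: s[1]='e'->'a', delta=(1-5)*7^3 mod 257 = 170, hash=16+170 mod 257 = 186
Option D: s[3]='e'->'c', delta=(3-5)*7^1 mod 257 = 243, hash=16+243 mod 257 = 2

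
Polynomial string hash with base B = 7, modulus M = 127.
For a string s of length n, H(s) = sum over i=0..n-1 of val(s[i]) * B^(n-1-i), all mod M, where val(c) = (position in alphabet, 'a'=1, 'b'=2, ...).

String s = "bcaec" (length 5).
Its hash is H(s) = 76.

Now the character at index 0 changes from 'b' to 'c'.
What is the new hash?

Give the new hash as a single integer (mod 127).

Answer: 64

Derivation:
val('b') = 2, val('c') = 3
Position k = 0, exponent = n-1-k = 4
B^4 mod M = 7^4 mod 127 = 115
Delta = (3 - 2) * 115 mod 127 = 115
New hash = (76 + 115) mod 127 = 64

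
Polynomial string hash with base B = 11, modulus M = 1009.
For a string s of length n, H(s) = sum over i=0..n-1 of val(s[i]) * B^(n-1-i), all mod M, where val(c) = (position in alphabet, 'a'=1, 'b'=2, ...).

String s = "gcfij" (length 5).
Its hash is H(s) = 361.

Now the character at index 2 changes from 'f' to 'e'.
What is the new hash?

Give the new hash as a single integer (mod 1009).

Answer: 240

Derivation:
val('f') = 6, val('e') = 5
Position k = 2, exponent = n-1-k = 2
B^2 mod M = 11^2 mod 1009 = 121
Delta = (5 - 6) * 121 mod 1009 = 888
New hash = (361 + 888) mod 1009 = 240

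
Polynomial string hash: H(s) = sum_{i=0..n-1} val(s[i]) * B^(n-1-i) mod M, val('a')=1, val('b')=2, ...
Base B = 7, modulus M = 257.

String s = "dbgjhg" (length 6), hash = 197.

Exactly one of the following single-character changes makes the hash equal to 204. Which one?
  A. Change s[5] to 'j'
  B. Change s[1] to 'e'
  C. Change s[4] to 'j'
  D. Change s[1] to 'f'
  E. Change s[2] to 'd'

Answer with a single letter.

Answer: B

Derivation:
Option A: s[5]='g'->'j', delta=(10-7)*7^0 mod 257 = 3, hash=197+3 mod 257 = 200
Option B: s[1]='b'->'e', delta=(5-2)*7^4 mod 257 = 7, hash=197+7 mod 257 = 204 <-- target
Option C: s[4]='h'->'j', delta=(10-8)*7^1 mod 257 = 14, hash=197+14 mod 257 = 211
Option D: s[1]='b'->'f', delta=(6-2)*7^4 mod 257 = 95, hash=197+95 mod 257 = 35
Option E: s[2]='g'->'d', delta=(4-7)*7^3 mod 257 = 256, hash=197+256 mod 257 = 196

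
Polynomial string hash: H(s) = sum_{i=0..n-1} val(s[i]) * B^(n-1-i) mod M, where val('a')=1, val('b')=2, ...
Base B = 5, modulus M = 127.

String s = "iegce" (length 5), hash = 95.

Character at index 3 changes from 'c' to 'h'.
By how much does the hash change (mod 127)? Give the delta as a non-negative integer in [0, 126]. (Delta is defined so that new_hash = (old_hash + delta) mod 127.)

Delta formula: (val(new) - val(old)) * B^(n-1-k) mod M
  val('h') - val('c') = 8 - 3 = 5
  B^(n-1-k) = 5^1 mod 127 = 5
  Delta = 5 * 5 mod 127 = 25

Answer: 25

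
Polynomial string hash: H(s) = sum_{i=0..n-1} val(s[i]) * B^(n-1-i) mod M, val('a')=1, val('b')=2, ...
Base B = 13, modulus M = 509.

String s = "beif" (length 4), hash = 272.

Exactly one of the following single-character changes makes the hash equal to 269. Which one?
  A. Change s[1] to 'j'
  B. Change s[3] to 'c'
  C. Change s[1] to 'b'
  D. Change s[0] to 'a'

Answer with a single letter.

Answer: B

Derivation:
Option A: s[1]='e'->'j', delta=(10-5)*13^2 mod 509 = 336, hash=272+336 mod 509 = 99
Option B: s[3]='f'->'c', delta=(3-6)*13^0 mod 509 = 506, hash=272+506 mod 509 = 269 <-- target
Option C: s[1]='e'->'b', delta=(2-5)*13^2 mod 509 = 2, hash=272+2 mod 509 = 274
Option D: s[0]='b'->'a', delta=(1-2)*13^3 mod 509 = 348, hash=272+348 mod 509 = 111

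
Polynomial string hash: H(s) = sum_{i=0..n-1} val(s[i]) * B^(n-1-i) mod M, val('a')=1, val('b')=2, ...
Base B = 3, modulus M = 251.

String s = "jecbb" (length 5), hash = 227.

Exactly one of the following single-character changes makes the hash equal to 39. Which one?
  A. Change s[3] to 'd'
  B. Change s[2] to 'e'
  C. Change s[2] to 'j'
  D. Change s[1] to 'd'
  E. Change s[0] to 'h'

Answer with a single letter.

Option A: s[3]='b'->'d', delta=(4-2)*3^1 mod 251 = 6, hash=227+6 mod 251 = 233
Option B: s[2]='c'->'e', delta=(5-3)*3^2 mod 251 = 18, hash=227+18 mod 251 = 245
Option C: s[2]='c'->'j', delta=(10-3)*3^2 mod 251 = 63, hash=227+63 mod 251 = 39 <-- target
Option D: s[1]='e'->'d', delta=(4-5)*3^3 mod 251 = 224, hash=227+224 mod 251 = 200
Option E: s[0]='j'->'h', delta=(8-10)*3^4 mod 251 = 89, hash=227+89 mod 251 = 65

Answer: C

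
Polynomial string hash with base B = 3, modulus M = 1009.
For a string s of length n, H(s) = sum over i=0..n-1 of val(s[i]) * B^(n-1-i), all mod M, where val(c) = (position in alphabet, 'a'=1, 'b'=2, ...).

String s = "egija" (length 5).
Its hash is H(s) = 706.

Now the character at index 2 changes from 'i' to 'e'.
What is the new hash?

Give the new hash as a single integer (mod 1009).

Answer: 670

Derivation:
val('i') = 9, val('e') = 5
Position k = 2, exponent = n-1-k = 2
B^2 mod M = 3^2 mod 1009 = 9
Delta = (5 - 9) * 9 mod 1009 = 973
New hash = (706 + 973) mod 1009 = 670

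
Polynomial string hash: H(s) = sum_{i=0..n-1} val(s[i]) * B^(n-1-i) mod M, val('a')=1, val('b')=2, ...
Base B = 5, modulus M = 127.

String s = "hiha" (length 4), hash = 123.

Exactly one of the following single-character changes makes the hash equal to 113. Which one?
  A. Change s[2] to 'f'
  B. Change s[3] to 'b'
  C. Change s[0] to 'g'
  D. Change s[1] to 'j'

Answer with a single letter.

Answer: A

Derivation:
Option A: s[2]='h'->'f', delta=(6-8)*5^1 mod 127 = 117, hash=123+117 mod 127 = 113 <-- target
Option B: s[3]='a'->'b', delta=(2-1)*5^0 mod 127 = 1, hash=123+1 mod 127 = 124
Option C: s[0]='h'->'g', delta=(7-8)*5^3 mod 127 = 2, hash=123+2 mod 127 = 125
Option D: s[1]='i'->'j', delta=(10-9)*5^2 mod 127 = 25, hash=123+25 mod 127 = 21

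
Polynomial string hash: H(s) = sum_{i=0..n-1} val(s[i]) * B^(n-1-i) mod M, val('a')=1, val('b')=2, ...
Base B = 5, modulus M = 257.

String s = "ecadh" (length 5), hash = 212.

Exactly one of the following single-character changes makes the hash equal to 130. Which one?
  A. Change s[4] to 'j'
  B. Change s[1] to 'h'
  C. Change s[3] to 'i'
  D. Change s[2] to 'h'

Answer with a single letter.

Option A: s[4]='h'->'j', delta=(10-8)*5^0 mod 257 = 2, hash=212+2 mod 257 = 214
Option B: s[1]='c'->'h', delta=(8-3)*5^3 mod 257 = 111, hash=212+111 mod 257 = 66
Option C: s[3]='d'->'i', delta=(9-4)*5^1 mod 257 = 25, hash=212+25 mod 257 = 237
Option D: s[2]='a'->'h', delta=(8-1)*5^2 mod 257 = 175, hash=212+175 mod 257 = 130 <-- target

Answer: D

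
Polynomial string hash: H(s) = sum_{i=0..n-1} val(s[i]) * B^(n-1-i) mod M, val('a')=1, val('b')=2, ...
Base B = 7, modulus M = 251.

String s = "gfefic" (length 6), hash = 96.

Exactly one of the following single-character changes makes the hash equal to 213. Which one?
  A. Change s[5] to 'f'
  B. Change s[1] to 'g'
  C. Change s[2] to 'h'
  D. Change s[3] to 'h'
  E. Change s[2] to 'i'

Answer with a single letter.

Answer: E

Derivation:
Option A: s[5]='c'->'f', delta=(6-3)*7^0 mod 251 = 3, hash=96+3 mod 251 = 99
Option B: s[1]='f'->'g', delta=(7-6)*7^4 mod 251 = 142, hash=96+142 mod 251 = 238
Option C: s[2]='e'->'h', delta=(8-5)*7^3 mod 251 = 25, hash=96+25 mod 251 = 121
Option D: s[3]='f'->'h', delta=(8-6)*7^2 mod 251 = 98, hash=96+98 mod 251 = 194
Option E: s[2]='e'->'i', delta=(9-5)*7^3 mod 251 = 117, hash=96+117 mod 251 = 213 <-- target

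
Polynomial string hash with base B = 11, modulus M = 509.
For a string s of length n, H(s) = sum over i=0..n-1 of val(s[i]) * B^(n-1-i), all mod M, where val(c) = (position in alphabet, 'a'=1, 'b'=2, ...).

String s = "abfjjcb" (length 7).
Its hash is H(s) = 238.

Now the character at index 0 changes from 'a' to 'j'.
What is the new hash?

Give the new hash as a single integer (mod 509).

Answer: 371

Derivation:
val('a') = 1, val('j') = 10
Position k = 0, exponent = n-1-k = 6
B^6 mod M = 11^6 mod 509 = 241
Delta = (10 - 1) * 241 mod 509 = 133
New hash = (238 + 133) mod 509 = 371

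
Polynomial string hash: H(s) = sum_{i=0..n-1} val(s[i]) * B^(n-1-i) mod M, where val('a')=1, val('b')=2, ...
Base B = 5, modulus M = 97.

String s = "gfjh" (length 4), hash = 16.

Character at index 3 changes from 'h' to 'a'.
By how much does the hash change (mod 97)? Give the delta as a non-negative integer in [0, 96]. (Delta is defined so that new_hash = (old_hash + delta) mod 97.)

Answer: 90

Derivation:
Delta formula: (val(new) - val(old)) * B^(n-1-k) mod M
  val('a') - val('h') = 1 - 8 = -7
  B^(n-1-k) = 5^0 mod 97 = 1
  Delta = -7 * 1 mod 97 = 90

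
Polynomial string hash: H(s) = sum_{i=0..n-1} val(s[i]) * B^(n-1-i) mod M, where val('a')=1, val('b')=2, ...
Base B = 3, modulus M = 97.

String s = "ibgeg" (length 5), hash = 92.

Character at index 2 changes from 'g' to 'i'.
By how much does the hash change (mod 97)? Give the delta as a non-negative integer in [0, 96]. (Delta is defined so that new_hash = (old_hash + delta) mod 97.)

Delta formula: (val(new) - val(old)) * B^(n-1-k) mod M
  val('i') - val('g') = 9 - 7 = 2
  B^(n-1-k) = 3^2 mod 97 = 9
  Delta = 2 * 9 mod 97 = 18

Answer: 18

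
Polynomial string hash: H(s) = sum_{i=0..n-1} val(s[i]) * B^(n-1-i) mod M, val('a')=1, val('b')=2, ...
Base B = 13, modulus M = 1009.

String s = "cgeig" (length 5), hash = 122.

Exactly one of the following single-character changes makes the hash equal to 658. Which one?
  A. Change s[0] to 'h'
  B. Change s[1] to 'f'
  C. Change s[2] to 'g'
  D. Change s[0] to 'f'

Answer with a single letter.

Option A: s[0]='c'->'h', delta=(8-3)*13^4 mod 1009 = 536, hash=122+536 mod 1009 = 658 <-- target
Option B: s[1]='g'->'f', delta=(6-7)*13^3 mod 1009 = 830, hash=122+830 mod 1009 = 952
Option C: s[2]='e'->'g', delta=(7-5)*13^2 mod 1009 = 338, hash=122+338 mod 1009 = 460
Option D: s[0]='c'->'f', delta=(6-3)*13^4 mod 1009 = 927, hash=122+927 mod 1009 = 40

Answer: A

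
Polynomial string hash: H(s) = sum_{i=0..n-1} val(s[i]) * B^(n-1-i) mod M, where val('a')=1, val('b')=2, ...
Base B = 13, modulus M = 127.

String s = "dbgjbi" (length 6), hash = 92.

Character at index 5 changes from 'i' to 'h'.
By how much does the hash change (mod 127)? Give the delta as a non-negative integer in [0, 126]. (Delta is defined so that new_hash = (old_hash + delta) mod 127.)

Answer: 126

Derivation:
Delta formula: (val(new) - val(old)) * B^(n-1-k) mod M
  val('h') - val('i') = 8 - 9 = -1
  B^(n-1-k) = 13^0 mod 127 = 1
  Delta = -1 * 1 mod 127 = 126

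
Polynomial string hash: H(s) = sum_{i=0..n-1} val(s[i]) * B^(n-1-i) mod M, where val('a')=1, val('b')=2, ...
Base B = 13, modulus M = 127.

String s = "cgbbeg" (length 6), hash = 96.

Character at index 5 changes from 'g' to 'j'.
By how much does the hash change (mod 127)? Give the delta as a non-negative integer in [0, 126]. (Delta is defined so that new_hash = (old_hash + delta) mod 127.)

Delta formula: (val(new) - val(old)) * B^(n-1-k) mod M
  val('j') - val('g') = 10 - 7 = 3
  B^(n-1-k) = 13^0 mod 127 = 1
  Delta = 3 * 1 mod 127 = 3

Answer: 3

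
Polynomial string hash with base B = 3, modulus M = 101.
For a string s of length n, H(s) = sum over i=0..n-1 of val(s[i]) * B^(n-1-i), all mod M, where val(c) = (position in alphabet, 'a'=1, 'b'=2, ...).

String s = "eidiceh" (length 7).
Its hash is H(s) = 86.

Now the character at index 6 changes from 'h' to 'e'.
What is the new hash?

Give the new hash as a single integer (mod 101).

Answer: 83

Derivation:
val('h') = 8, val('e') = 5
Position k = 6, exponent = n-1-k = 0
B^0 mod M = 3^0 mod 101 = 1
Delta = (5 - 8) * 1 mod 101 = 98
New hash = (86 + 98) mod 101 = 83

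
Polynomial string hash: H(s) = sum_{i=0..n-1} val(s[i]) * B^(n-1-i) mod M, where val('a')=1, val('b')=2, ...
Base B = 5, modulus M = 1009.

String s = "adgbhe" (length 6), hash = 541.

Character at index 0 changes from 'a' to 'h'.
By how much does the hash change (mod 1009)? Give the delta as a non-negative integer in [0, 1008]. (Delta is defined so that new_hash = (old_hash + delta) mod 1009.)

Answer: 686

Derivation:
Delta formula: (val(new) - val(old)) * B^(n-1-k) mod M
  val('h') - val('a') = 8 - 1 = 7
  B^(n-1-k) = 5^5 mod 1009 = 98
  Delta = 7 * 98 mod 1009 = 686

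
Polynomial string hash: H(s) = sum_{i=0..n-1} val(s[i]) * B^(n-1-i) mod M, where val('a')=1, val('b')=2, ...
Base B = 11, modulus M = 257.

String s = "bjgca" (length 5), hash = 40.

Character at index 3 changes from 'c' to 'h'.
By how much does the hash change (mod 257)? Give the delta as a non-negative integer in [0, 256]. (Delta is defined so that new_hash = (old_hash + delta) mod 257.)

Delta formula: (val(new) - val(old)) * B^(n-1-k) mod M
  val('h') - val('c') = 8 - 3 = 5
  B^(n-1-k) = 11^1 mod 257 = 11
  Delta = 5 * 11 mod 257 = 55

Answer: 55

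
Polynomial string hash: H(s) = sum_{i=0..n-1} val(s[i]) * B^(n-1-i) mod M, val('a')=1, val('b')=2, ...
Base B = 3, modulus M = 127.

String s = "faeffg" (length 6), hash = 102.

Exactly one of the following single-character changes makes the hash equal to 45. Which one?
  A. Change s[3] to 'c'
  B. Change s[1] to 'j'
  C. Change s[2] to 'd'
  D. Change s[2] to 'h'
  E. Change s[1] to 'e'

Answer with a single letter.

Answer: E

Derivation:
Option A: s[3]='f'->'c', delta=(3-6)*3^2 mod 127 = 100, hash=102+100 mod 127 = 75
Option B: s[1]='a'->'j', delta=(10-1)*3^4 mod 127 = 94, hash=102+94 mod 127 = 69
Option C: s[2]='e'->'d', delta=(4-5)*3^3 mod 127 = 100, hash=102+100 mod 127 = 75
Option D: s[2]='e'->'h', delta=(8-5)*3^3 mod 127 = 81, hash=102+81 mod 127 = 56
Option E: s[1]='a'->'e', delta=(5-1)*3^4 mod 127 = 70, hash=102+70 mod 127 = 45 <-- target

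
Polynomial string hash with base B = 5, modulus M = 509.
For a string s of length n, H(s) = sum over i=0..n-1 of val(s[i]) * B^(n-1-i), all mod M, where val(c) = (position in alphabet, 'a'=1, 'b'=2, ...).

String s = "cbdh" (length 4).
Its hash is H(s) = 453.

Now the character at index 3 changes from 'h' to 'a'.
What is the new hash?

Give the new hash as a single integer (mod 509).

val('h') = 8, val('a') = 1
Position k = 3, exponent = n-1-k = 0
B^0 mod M = 5^0 mod 509 = 1
Delta = (1 - 8) * 1 mod 509 = 502
New hash = (453 + 502) mod 509 = 446

Answer: 446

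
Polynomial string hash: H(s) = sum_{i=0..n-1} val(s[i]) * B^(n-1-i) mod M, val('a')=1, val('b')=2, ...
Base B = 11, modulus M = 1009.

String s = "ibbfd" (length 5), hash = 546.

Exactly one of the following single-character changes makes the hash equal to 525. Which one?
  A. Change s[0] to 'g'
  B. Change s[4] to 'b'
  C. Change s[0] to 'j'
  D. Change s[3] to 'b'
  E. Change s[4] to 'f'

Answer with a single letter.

Option A: s[0]='i'->'g', delta=(7-9)*11^4 mod 1009 = 988, hash=546+988 mod 1009 = 525 <-- target
Option B: s[4]='d'->'b', delta=(2-4)*11^0 mod 1009 = 1007, hash=546+1007 mod 1009 = 544
Option C: s[0]='i'->'j', delta=(10-9)*11^4 mod 1009 = 515, hash=546+515 mod 1009 = 52
Option D: s[3]='f'->'b', delta=(2-6)*11^1 mod 1009 = 965, hash=546+965 mod 1009 = 502
Option E: s[4]='d'->'f', delta=(6-4)*11^0 mod 1009 = 2, hash=546+2 mod 1009 = 548

Answer: A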